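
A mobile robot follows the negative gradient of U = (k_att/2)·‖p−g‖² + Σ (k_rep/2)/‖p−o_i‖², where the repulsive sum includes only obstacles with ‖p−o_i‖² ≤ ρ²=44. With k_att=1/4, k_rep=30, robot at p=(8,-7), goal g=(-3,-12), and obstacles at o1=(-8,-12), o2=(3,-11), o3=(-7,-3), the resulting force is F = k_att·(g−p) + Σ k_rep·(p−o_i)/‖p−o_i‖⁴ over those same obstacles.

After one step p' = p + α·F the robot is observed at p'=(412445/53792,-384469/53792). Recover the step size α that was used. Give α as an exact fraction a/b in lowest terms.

α = 1/8

F_att = 1/4·(g−p) = 1/4·(-11,-5) = (-2.7500,-1.2500)
o1: d²=281 > ρ²=44 → inactive
o2: d²=41 ≤ ρ²=44; F_rep = 30·(5,4)/41² = (0.0892,0.0714)
o3: d²=241 > ρ²=44 → inactive
F = F_att + ΣF_rep = (-2.6608,-1.1786)
Δp = p'−p = (-0.3326,-0.1473); α = Δx/Fx = (-17891/53792) / (-17891/6724) = 1/8
check: Δy/Fy = (-7925/53792) / (-7925/6724) = 1/8 ✓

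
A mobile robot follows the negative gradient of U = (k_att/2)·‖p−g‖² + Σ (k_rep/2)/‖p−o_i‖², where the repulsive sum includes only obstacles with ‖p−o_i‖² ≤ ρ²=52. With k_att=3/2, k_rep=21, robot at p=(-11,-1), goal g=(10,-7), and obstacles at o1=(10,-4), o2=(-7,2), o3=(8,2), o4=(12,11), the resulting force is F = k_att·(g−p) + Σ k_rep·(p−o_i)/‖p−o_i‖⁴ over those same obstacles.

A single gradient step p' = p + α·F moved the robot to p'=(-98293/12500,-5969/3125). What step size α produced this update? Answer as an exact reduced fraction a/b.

α = 1/10

F_att = 3/2·(g−p) = 3/2·(21,-6) = (31.5000,-9.0000)
o1: d²=450 > ρ²=52 → inactive
o2: d²=25 ≤ ρ²=52; F_rep = 21·(-4,-3)/25² = (-0.1344,-0.1008)
o3: d²=370 > ρ²=52 → inactive
o4: d²=673 > ρ²=52 → inactive
F = F_att + ΣF_rep = (31.3656,-9.1008)
Δp = p'−p = (3.1366,-0.9101); α = Δx/Fx = (39207/12500) / (39207/1250) = 1/10
check: Δy/Fy = (-2844/3125) / (-5688/625) = 1/10 ✓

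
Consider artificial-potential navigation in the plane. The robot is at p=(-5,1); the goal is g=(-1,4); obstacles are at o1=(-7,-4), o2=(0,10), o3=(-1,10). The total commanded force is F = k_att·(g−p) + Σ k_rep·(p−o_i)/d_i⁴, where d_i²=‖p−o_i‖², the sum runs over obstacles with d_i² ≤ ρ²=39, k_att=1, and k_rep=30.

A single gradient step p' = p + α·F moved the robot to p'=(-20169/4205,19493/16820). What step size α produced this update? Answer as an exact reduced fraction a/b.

F_att = 1·(g−p) = 1·(4,3) = (4.0000,3.0000)
o1: d²=29 ≤ ρ²=39; F_rep = 30·(2,5)/29² = (0.0713,0.1784)
o2: d²=106 > ρ²=39 → inactive
o3: d²=97 > ρ²=39 → inactive
F = F_att + ΣF_rep = (4.0713,3.1784)
Δp = p'−p = (0.2036,0.1589); α = Δx/Fx = (856/4205) / (3424/841) = 1/20
check: Δy/Fy = (2673/16820) / (2673/841) = 1/20 ✓

α = 1/20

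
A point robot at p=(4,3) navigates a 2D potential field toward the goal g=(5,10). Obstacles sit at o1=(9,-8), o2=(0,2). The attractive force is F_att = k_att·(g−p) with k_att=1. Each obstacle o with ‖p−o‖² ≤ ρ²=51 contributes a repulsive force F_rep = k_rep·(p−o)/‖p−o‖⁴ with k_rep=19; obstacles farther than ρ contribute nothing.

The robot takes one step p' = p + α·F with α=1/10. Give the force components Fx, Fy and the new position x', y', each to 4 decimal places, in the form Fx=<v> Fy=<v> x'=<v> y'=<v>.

F_att = 1·(g−p) = 1·(1,7) = (1.0000,7.0000)
o1: d²=146 > ρ²=51 → inactive
o2: d²=17 ≤ ρ²=51; F_rep = 19·(4,1)/17² = (0.2630,0.0657)
F = F_att + ΣF_rep = (1.2630,7.0657)
p' = p + 1/10·F = (4.1263,3.7066)

Fx=1.2630 Fy=7.0657 x'=4.1263 y'=3.7066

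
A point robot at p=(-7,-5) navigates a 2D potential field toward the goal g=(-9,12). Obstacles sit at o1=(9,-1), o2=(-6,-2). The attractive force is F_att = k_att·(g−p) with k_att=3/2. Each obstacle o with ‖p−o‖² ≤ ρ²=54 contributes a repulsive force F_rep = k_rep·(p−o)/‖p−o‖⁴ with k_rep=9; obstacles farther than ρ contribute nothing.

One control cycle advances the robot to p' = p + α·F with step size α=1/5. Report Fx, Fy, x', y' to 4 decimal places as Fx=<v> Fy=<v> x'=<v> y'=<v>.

Fx=-3.0900 Fy=25.2300 x'=-7.6180 y'=0.0460

F_att = 3/2·(g−p) = 3/2·(-2,17) = (-3.0000,25.5000)
o1: d²=272 > ρ²=54 → inactive
o2: d²=10 ≤ ρ²=54; F_rep = 9·(-1,-3)/10² = (-0.0900,-0.2700)
F = F_att + ΣF_rep = (-3.0900,25.2300)
p' = p + 1/5·F = (-7.6180,0.0460)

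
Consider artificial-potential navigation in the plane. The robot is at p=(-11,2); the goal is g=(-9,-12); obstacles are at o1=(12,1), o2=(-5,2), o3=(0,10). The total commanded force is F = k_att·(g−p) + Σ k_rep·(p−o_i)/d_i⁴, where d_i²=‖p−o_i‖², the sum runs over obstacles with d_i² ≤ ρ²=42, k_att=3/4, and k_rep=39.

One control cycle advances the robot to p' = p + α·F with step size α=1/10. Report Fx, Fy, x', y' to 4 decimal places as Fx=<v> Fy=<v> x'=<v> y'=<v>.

Fx=1.3194 Fy=-10.5000 x'=-10.8681 y'=0.9500

F_att = 3/4·(g−p) = 3/4·(2,-14) = (1.5000,-10.5000)
o1: d²=530 > ρ²=42 → inactive
o2: d²=36 ≤ ρ²=42; F_rep = 39·(-6,0)/36² = (-0.1806,0.0000)
o3: d²=185 > ρ²=42 → inactive
F = F_att + ΣF_rep = (1.3194,-10.5000)
p' = p + 1/10·F = (-10.8681,0.9500)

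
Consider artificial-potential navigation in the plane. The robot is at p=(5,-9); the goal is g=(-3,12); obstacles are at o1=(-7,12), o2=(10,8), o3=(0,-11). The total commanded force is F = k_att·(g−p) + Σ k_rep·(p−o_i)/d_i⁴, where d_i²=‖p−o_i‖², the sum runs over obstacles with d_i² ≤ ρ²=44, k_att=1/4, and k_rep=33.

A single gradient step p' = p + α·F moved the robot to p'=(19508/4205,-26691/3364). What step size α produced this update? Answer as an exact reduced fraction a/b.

F_att = 1/4·(g−p) = 1/4·(-8,21) = (-2.0000,5.2500)
o1: d²=585 > ρ²=44 → inactive
o2: d²=314 > ρ²=44 → inactive
o3: d²=29 ≤ ρ²=44; F_rep = 33·(5,2)/29² = (0.1962,0.0785)
F = F_att + ΣF_rep = (-1.8038,5.3285)
Δp = p'−p = (-0.3608,1.0657); α = Δx/Fx = (-1517/4205) / (-1517/841) = 1/5
check: Δy/Fy = (3585/3364) / (17925/3364) = 1/5 ✓

α = 1/5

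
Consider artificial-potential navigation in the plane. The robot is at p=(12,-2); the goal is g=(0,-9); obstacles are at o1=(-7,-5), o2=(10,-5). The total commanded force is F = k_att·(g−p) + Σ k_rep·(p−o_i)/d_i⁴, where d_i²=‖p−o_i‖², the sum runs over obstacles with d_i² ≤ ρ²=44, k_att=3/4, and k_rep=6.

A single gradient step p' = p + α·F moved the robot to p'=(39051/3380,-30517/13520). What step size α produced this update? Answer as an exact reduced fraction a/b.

α = 1/20

F_att = 3/4·(g−p) = 3/4·(-12,-7) = (-9.0000,-5.2500)
o1: d²=370 > ρ²=44 → inactive
o2: d²=13 ≤ ρ²=44; F_rep = 6·(2,3)/13² = (0.0710,0.1065)
F = F_att + ΣF_rep = (-8.9290,-5.1435)
Δp = p'−p = (-0.4464,-0.2572); α = Δx/Fx = (-1509/3380) / (-1509/169) = 1/20
check: Δy/Fy = (-3477/13520) / (-3477/676) = 1/20 ✓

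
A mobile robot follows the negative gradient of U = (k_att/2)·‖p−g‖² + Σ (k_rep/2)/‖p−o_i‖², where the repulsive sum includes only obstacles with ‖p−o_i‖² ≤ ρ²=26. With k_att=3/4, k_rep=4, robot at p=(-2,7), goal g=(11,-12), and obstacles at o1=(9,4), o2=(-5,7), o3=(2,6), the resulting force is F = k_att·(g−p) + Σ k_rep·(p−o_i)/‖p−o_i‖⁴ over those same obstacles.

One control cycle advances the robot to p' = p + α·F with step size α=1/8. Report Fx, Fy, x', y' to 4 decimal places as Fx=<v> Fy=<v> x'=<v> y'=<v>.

Fx=9.8428 Fy=-14.2362 x'=-0.7697 y'=5.2205

F_att = 3/4·(g−p) = 3/4·(13,-19) = (9.7500,-14.2500)
o1: d²=130 > ρ²=26 → inactive
o2: d²=9 ≤ ρ²=26; F_rep = 4·(3,0)/9² = (0.1481,0.0000)
o3: d²=17 ≤ ρ²=26; F_rep = 4·(-4,1)/17² = (-0.0554,0.0138)
F = F_att + ΣF_rep = (9.8428,-14.2362)
p' = p + 1/8·F = (-0.7697,5.2205)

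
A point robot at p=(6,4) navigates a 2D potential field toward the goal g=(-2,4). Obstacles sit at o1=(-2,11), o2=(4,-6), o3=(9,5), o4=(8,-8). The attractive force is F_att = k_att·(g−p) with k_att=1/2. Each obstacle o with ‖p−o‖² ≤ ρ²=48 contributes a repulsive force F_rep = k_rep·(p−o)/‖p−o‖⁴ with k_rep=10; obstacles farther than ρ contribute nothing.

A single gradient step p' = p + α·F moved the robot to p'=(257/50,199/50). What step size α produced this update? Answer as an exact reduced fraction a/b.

α = 1/5

F_att = 1/2·(g−p) = 1/2·(-8,0) = (-4.0000,0.0000)
o1: d²=113 > ρ²=48 → inactive
o2: d²=104 > ρ²=48 → inactive
o3: d²=10 ≤ ρ²=48; F_rep = 10·(-3,-1)/10² = (-0.3000,-0.1000)
o4: d²=148 > ρ²=48 → inactive
F = F_att + ΣF_rep = (-4.3000,-0.1000)
Δp = p'−p = (-0.8600,-0.0200); α = Δx/Fx = (-43/50) / (-43/10) = 1/5
check: Δy/Fy = (-1/50) / (-1/10) = 1/5 ✓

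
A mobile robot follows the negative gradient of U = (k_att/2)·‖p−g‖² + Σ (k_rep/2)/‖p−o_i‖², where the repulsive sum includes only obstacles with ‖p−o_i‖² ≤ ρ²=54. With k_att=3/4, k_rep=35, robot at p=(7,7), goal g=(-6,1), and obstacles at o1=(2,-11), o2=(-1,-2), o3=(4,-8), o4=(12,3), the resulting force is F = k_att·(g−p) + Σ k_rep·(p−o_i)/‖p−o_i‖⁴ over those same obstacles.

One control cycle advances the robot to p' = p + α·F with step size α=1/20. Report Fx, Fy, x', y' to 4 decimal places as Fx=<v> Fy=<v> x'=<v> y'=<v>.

F_att = 3/4·(g−p) = 3/4·(-13,-6) = (-9.7500,-4.5000)
o1: d²=349 > ρ²=54 → inactive
o2: d²=145 > ρ²=54 → inactive
o3: d²=234 > ρ²=54 → inactive
o4: d²=41 ≤ ρ²=54; F_rep = 35·(-5,4)/41² = (-0.1041,0.0833)
F = F_att + ΣF_rep = (-9.8541,-4.4167)
p' = p + 1/20·F = (6.5073,6.7792)

Fx=-9.8541 Fy=-4.4167 x'=6.5073 y'=6.7792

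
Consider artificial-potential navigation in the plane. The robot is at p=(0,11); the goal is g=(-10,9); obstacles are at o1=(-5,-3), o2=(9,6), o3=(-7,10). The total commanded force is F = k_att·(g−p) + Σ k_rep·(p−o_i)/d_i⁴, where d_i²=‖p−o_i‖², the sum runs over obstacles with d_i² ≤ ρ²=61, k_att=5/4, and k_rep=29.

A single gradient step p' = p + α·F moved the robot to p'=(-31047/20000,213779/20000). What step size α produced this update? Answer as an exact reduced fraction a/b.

F_att = 5/4·(g−p) = 5/4·(-10,-2) = (-12.5000,-2.5000)
o1: d²=221 > ρ²=61 → inactive
o2: d²=106 > ρ²=61 → inactive
o3: d²=50 ≤ ρ²=61; F_rep = 29·(7,1)/50² = (0.0812,0.0116)
F = F_att + ΣF_rep = (-12.4188,-2.4884)
Δp = p'−p = (-1.5523,-0.3110); α = Δx/Fx = (-31047/20000) / (-31047/2500) = 1/8
check: Δy/Fy = (-6221/20000) / (-6221/2500) = 1/8 ✓

α = 1/8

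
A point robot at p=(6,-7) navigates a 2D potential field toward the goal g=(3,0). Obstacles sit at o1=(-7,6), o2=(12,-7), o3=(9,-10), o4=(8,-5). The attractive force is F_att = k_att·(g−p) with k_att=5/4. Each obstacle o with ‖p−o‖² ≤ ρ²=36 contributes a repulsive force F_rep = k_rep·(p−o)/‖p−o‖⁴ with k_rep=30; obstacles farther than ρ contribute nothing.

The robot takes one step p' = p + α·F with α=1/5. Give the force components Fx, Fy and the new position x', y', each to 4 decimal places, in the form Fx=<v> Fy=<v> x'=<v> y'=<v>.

F_att = 5/4·(g−p) = 5/4·(-3,7) = (-3.7500,8.7500)
o1: d²=338 > ρ²=36 → inactive
o2: d²=36 ≤ ρ²=36; F_rep = 30·(-6,0)/36² = (-0.1389,0.0000)
o3: d²=18 ≤ ρ²=36; F_rep = 30·(-3,3)/18² = (-0.2778,0.2778)
o4: d²=8 ≤ ρ²=36; F_rep = 30·(-2,-2)/8² = (-0.9375,-0.9375)
F = F_att + ΣF_rep = (-5.1042,8.0903)
p' = p + 1/5·F = (4.9792,-5.3819)

Fx=-5.1042 Fy=8.0903 x'=4.9792 y'=-5.3819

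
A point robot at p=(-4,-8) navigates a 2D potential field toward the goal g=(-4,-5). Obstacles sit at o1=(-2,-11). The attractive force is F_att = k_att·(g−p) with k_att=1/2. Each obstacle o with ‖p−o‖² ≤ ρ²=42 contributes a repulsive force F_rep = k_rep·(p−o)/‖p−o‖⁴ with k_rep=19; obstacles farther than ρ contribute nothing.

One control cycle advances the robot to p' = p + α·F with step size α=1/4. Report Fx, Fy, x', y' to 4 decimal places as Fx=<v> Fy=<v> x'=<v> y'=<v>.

Fx=-0.2249 Fy=1.8373 x'=-4.0562 y'=-7.5407

F_att = 1/2·(g−p) = 1/2·(0,3) = (0.0000,1.5000)
o1: d²=13 ≤ ρ²=42; F_rep = 19·(-2,3)/13² = (-0.2249,0.3373)
F = F_att + ΣF_rep = (-0.2249,1.8373)
p' = p + 1/4·F = (-4.0562,-7.5407)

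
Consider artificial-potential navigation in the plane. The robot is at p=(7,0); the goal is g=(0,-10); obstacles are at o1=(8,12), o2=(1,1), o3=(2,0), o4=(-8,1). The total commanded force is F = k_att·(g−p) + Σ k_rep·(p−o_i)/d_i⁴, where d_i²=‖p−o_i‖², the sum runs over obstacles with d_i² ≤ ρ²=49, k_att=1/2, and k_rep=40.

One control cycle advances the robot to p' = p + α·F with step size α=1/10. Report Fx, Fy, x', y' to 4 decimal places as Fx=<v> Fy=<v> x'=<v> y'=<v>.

F_att = 1/2·(g−p) = 1/2·(-7,-10) = (-3.5000,-5.0000)
o1: d²=145 > ρ²=49 → inactive
o2: d²=37 ≤ ρ²=49; F_rep = 40·(6,-1)/37² = (0.1753,-0.0292)
o3: d²=25 ≤ ρ²=49; F_rep = 40·(5,0)/25² = (0.3200,0.0000)
o4: d²=226 > ρ²=49 → inactive
F = F_att + ΣF_rep = (-3.0047,-5.0292)
p' = p + 1/10·F = (6.6995,-0.5029)

Fx=-3.0047 Fy=-5.0292 x'=6.6995 y'=-0.5029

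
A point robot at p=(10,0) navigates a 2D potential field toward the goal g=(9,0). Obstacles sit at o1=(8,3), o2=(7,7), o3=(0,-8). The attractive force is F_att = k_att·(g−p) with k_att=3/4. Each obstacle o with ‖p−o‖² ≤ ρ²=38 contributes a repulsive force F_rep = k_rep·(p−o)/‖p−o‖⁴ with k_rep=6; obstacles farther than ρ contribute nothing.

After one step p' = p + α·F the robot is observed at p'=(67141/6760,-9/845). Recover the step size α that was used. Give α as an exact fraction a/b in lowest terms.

F_att = 3/4·(g−p) = 3/4·(-1,0) = (-0.7500,0.0000)
o1: d²=13 ≤ ρ²=38; F_rep = 6·(2,-3)/13² = (0.0710,-0.1065)
o2: d²=58 > ρ²=38 → inactive
o3: d²=164 > ρ²=38 → inactive
F = F_att + ΣF_rep = (-0.6790,-0.1065)
Δp = p'−p = (-0.0679,-0.0107); α = Δx/Fx = (-459/6760) / (-459/676) = 1/10
check: Δy/Fy = (-9/845) / (-18/169) = 1/10 ✓

α = 1/10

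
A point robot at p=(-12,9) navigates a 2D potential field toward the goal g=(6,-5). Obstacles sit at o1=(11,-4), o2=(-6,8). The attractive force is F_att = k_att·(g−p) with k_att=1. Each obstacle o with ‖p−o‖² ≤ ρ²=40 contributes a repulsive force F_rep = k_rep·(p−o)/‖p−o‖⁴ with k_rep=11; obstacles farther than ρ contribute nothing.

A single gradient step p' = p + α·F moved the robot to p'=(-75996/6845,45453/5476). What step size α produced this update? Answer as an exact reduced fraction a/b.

α = 1/20

F_att = 1·(g−p) = 1·(18,-14) = (18.0000,-14.0000)
o1: d²=698 > ρ²=40 → inactive
o2: d²=37 ≤ ρ²=40; F_rep = 11·(-6,1)/37² = (-0.0482,0.0080)
F = F_att + ΣF_rep = (17.9518,-13.9920)
Δp = p'−p = (0.8976,-0.6996); α = Δx/Fx = (6144/6845) / (24576/1369) = 1/20
check: Δy/Fy = (-3831/5476) / (-19155/1369) = 1/20 ✓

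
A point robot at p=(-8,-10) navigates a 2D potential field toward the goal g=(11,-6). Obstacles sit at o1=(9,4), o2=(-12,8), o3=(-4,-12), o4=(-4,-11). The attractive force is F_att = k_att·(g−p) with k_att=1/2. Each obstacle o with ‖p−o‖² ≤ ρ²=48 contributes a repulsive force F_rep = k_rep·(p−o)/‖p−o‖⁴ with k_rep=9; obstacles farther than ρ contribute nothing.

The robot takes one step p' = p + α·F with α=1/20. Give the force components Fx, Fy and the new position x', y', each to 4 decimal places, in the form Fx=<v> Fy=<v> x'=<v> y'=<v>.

F_att = 1/2·(g−p) = 1/2·(19,4) = (9.5000,2.0000)
o1: d²=485 > ρ²=48 → inactive
o2: d²=340 > ρ²=48 → inactive
o3: d²=20 ≤ ρ²=48; F_rep = 9·(-4,2)/20² = (-0.0900,0.0450)
o4: d²=17 ≤ ρ²=48; F_rep = 9·(-4,1)/17² = (-0.1246,0.0311)
F = F_att + ΣF_rep = (9.2854,2.0761)
p' = p + 1/20·F = (-7.5357,-9.8962)

Fx=9.2854 Fy=2.0761 x'=-7.5357 y'=-9.8962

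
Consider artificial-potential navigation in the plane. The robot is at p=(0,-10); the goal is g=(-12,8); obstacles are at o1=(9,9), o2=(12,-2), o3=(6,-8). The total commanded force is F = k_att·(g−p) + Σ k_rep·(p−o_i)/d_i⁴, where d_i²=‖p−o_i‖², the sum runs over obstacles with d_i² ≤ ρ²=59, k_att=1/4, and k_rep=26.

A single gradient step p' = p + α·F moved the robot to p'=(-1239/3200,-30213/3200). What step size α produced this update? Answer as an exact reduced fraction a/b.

F_att = 1/4·(g−p) = 1/4·(-12,18) = (-3.0000,4.5000)
o1: d²=442 > ρ²=59 → inactive
o2: d²=208 > ρ²=59 → inactive
o3: d²=40 ≤ ρ²=59; F_rep = 26·(-6,-2)/40² = (-0.0975,-0.0325)
F = F_att + ΣF_rep = (-3.0975,4.4675)
Δp = p'−p = (-0.3872,0.5584); α = Δx/Fx = (-1239/3200) / (-1239/400) = 1/8
check: Δy/Fy = (1787/3200) / (1787/400) = 1/8 ✓

α = 1/8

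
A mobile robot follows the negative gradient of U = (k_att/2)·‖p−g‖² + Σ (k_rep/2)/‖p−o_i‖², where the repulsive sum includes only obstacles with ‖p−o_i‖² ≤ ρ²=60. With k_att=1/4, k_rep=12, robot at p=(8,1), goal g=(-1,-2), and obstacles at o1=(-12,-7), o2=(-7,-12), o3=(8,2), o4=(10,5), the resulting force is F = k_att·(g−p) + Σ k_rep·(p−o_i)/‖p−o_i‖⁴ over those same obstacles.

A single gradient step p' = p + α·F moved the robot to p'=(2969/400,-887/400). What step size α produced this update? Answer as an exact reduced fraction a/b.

F_att = 1/4·(g−p) = 1/4·(-9,-3) = (-2.2500,-0.7500)
o1: d²=464 > ρ²=60 → inactive
o2: d²=394 > ρ²=60 → inactive
o3: d²=1 ≤ ρ²=60; F_rep = 12·(0,-1)/1² = (0.0000,-12.0000)
o4: d²=20 ≤ ρ²=60; F_rep = 12·(-2,-4)/20² = (-0.0600,-0.1200)
F = F_att + ΣF_rep = (-2.3100,-12.8700)
Δp = p'−p = (-0.5775,-3.2175); α = Δx/Fx = (-231/400) / (-231/100) = 1/4
check: Δy/Fy = (-1287/400) / (-1287/100) = 1/4 ✓

α = 1/4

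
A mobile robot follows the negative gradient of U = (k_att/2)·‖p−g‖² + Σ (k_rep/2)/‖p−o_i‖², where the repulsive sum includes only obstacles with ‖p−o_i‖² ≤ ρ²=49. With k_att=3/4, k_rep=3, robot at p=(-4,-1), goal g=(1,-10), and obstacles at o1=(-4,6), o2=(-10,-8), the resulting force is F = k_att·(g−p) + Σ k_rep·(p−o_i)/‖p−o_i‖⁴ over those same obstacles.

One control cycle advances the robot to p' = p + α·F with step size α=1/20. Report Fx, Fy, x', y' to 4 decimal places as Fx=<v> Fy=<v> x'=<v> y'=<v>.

F_att = 3/4·(g−p) = 3/4·(5,-9) = (3.7500,-6.7500)
o1: d²=49 ≤ ρ²=49; F_rep = 3·(0,-7)/49² = (0.0000,-0.0087)
o2: d²=85 > ρ²=49 → inactive
F = F_att + ΣF_rep = (3.7500,-6.7587)
p' = p + 1/20·F = (-3.8125,-1.3379)

Fx=3.7500 Fy=-6.7587 x'=-3.8125 y'=-1.3379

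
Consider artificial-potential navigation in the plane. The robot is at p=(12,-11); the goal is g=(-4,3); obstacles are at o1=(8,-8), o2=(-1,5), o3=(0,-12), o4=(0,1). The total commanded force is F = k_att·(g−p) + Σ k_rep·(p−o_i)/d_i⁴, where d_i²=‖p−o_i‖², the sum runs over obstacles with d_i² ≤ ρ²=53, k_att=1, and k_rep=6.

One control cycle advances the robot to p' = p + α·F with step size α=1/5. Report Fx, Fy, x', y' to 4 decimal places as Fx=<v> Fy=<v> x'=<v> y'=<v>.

F_att = 1·(g−p) = 1·(-16,14) = (-16.0000,14.0000)
o1: d²=25 ≤ ρ²=53; F_rep = 6·(4,-3)/25² = (0.0384,-0.0288)
o2: d²=425 > ρ²=53 → inactive
o3: d²=145 > ρ²=53 → inactive
o4: d²=288 > ρ²=53 → inactive
F = F_att + ΣF_rep = (-15.9616,13.9712)
p' = p + 1/5·F = (8.8077,-8.2058)

Fx=-15.9616 Fy=13.9712 x'=8.8077 y'=-8.2058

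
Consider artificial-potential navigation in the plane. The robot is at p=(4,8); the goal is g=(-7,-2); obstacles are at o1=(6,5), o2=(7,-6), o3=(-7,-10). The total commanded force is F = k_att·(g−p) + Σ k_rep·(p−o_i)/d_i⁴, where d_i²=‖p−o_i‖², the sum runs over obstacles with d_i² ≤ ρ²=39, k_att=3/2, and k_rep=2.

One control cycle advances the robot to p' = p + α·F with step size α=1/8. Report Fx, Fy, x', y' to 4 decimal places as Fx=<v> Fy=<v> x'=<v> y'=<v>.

F_att = 3/2·(g−p) = 3/2·(-11,-10) = (-16.5000,-15.0000)
o1: d²=13 ≤ ρ²=39; F_rep = 2·(-2,3)/13² = (-0.0237,0.0355)
o2: d²=205 > ρ²=39 → inactive
o3: d²=445 > ρ²=39 → inactive
F = F_att + ΣF_rep = (-16.5237,-14.9645)
p' = p + 1/8·F = (1.9345,6.1294)

Fx=-16.5237 Fy=-14.9645 x'=1.9345 y'=6.1294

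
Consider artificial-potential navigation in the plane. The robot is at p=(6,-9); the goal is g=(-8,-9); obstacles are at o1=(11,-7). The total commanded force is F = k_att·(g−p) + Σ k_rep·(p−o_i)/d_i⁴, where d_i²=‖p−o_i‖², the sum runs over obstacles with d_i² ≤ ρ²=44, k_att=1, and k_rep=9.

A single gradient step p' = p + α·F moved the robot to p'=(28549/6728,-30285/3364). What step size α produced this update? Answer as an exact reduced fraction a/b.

α = 1/8

F_att = 1·(g−p) = 1·(-14,0) = (-14.0000,0.0000)
o1: d²=29 ≤ ρ²=44; F_rep = 9·(-5,-2)/29² = (-0.0535,-0.0214)
F = F_att + ΣF_rep = (-14.0535,-0.0214)
Δp = p'−p = (-1.7567,-0.0027); α = Δx/Fx = (-11819/6728) / (-11819/841) = 1/8
check: Δy/Fy = (-9/3364) / (-18/841) = 1/8 ✓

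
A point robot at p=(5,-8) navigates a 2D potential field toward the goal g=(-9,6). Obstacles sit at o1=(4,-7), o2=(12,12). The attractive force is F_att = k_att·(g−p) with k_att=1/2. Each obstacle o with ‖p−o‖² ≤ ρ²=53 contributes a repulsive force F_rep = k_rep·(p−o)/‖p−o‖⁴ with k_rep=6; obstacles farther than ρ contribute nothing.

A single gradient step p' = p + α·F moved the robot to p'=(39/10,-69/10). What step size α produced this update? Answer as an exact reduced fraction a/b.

α = 1/5

F_att = 1/2·(g−p) = 1/2·(-14,14) = (-7.0000,7.0000)
o1: d²=2 ≤ ρ²=53; F_rep = 6·(1,-1)/2² = (1.5000,-1.5000)
o2: d²=449 > ρ²=53 → inactive
F = F_att + ΣF_rep = (-5.5000,5.5000)
Δp = p'−p = (-1.1000,1.1000); α = Δx/Fx = (-11/10) / (-11/2) = 1/5
check: Δy/Fy = (11/10) / (11/2) = 1/5 ✓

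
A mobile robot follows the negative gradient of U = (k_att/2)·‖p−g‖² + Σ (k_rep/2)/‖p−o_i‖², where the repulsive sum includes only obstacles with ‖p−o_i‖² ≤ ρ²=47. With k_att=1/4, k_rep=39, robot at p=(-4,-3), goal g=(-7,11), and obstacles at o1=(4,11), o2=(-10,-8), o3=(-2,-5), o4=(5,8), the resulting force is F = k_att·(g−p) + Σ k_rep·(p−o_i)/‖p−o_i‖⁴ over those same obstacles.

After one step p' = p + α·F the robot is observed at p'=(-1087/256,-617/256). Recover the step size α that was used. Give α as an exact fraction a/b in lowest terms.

F_att = 1/4·(g−p) = 1/4·(-3,14) = (-0.7500,3.5000)
o1: d²=260 > ρ²=47 → inactive
o2: d²=61 > ρ²=47 → inactive
o3: d²=8 ≤ ρ²=47; F_rep = 39·(-2,2)/8² = (-1.2188,1.2188)
o4: d²=202 > ρ²=47 → inactive
F = F_att + ΣF_rep = (-1.9688,4.7188)
Δp = p'−p = (-0.2461,0.5898); α = Δx/Fx = (-63/256) / (-63/32) = 1/8
check: Δy/Fy = (151/256) / (151/32) = 1/8 ✓

α = 1/8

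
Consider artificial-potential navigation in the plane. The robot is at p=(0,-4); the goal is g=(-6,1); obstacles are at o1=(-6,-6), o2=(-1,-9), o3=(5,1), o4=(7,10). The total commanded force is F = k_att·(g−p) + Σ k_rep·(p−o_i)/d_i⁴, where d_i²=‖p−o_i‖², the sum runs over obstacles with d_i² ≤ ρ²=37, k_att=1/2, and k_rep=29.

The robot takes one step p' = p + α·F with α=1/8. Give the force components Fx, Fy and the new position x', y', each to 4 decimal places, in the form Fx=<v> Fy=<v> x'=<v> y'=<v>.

Fx=-2.9571 Fy=2.7145 x'=-0.3696 y'=-3.6607

F_att = 1/2·(g−p) = 1/2·(-6,5) = (-3.0000,2.5000)
o1: d²=40 > ρ²=37 → inactive
o2: d²=26 ≤ ρ²=37; F_rep = 29·(1,5)/26² = (0.0429,0.2145)
o3: d²=50 > ρ²=37 → inactive
o4: d²=245 > ρ²=37 → inactive
F = F_att + ΣF_rep = (-2.9571,2.7145)
p' = p + 1/8·F = (-0.3696,-3.6607)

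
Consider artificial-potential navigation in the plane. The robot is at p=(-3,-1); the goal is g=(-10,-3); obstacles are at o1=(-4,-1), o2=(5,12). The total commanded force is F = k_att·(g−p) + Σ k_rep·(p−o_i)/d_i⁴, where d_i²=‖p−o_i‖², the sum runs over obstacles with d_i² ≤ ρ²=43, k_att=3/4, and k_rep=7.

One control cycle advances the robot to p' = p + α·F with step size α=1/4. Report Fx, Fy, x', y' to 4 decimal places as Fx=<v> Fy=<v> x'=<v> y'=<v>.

F_att = 3/4·(g−p) = 3/4·(-7,-2) = (-5.2500,-1.5000)
o1: d²=1 ≤ ρ²=43; F_rep = 7·(1,0)/1² = (7.0000,0.0000)
o2: d²=233 > ρ²=43 → inactive
F = F_att + ΣF_rep = (1.7500,-1.5000)
p' = p + 1/4·F = (-2.5625,-1.3750)

Fx=1.7500 Fy=-1.5000 x'=-2.5625 y'=-1.3750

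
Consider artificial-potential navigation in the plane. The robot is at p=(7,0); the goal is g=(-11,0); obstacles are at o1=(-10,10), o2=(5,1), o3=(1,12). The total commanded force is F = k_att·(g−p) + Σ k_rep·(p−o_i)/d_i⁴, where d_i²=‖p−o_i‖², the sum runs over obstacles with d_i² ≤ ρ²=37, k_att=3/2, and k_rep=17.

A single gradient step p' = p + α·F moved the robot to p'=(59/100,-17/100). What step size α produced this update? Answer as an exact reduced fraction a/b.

F_att = 3/2·(g−p) = 3/2·(-18,0) = (-27.0000,0.0000)
o1: d²=389 > ρ²=37 → inactive
o2: d²=5 ≤ ρ²=37; F_rep = 17·(2,-1)/5² = (1.3600,-0.6800)
o3: d²=180 > ρ²=37 → inactive
F = F_att + ΣF_rep = (-25.6400,-0.6800)
Δp = p'−p = (-6.4100,-0.1700); α = Δx/Fx = (-641/100) / (-641/25) = 1/4
check: Δy/Fy = (-17/100) / (-17/25) = 1/4 ✓

α = 1/4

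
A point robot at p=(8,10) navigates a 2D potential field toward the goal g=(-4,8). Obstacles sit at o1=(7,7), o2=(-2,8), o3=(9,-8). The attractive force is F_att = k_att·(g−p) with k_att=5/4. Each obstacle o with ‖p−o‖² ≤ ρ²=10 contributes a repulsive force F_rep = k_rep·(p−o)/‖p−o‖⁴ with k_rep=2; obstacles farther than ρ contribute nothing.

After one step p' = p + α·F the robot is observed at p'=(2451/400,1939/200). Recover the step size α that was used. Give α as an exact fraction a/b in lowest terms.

F_att = 5/4·(g−p) = 5/4·(-12,-2) = (-15.0000,-2.5000)
o1: d²=10 ≤ ρ²=10; F_rep = 2·(1,3)/10² = (0.0200,0.0600)
o2: d²=104 > ρ²=10 → inactive
o3: d²=325 > ρ²=10 → inactive
F = F_att + ΣF_rep = (-14.9800,-2.4400)
Δp = p'−p = (-1.8725,-0.3050); α = Δx/Fx = (-749/400) / (-749/50) = 1/8
check: Δy/Fy = (-61/200) / (-61/25) = 1/8 ✓

α = 1/8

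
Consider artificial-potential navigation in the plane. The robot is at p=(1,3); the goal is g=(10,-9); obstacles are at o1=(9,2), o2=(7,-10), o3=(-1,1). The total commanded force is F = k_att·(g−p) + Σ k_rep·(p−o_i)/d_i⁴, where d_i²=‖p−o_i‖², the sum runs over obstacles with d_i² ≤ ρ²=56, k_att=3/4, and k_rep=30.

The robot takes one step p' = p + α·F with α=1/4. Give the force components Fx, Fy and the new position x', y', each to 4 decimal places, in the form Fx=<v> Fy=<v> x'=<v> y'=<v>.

F_att = 3/4·(g−p) = 3/4·(9,-12) = (6.7500,-9.0000)
o1: d²=65 > ρ²=56 → inactive
o2: d²=205 > ρ²=56 → inactive
o3: d²=8 ≤ ρ²=56; F_rep = 30·(2,2)/8² = (0.9375,0.9375)
F = F_att + ΣF_rep = (7.6875,-8.0625)
p' = p + 1/4·F = (2.9219,0.9844)

Fx=7.6875 Fy=-8.0625 x'=2.9219 y'=0.9844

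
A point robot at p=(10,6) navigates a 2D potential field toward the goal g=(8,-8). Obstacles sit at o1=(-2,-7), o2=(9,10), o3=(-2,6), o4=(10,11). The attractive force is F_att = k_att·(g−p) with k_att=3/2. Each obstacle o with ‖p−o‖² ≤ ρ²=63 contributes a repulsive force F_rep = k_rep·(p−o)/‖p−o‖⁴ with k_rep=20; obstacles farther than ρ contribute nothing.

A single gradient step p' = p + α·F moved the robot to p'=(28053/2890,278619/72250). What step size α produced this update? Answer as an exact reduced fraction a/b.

α = 1/10

F_att = 3/2·(g−p) = 3/2·(-2,-14) = (-3.0000,-21.0000)
o1: d²=313 > ρ²=63 → inactive
o2: d²=17 ≤ ρ²=63; F_rep = 20·(1,-4)/17² = (0.0692,-0.2768)
o3: d²=144 > ρ²=63 → inactive
o4: d²=25 ≤ ρ²=63; F_rep = 20·(0,-5)/25² = (0.0000,-0.1600)
F = F_att + ΣF_rep = (-2.9308,-21.4368)
Δp = p'−p = (-0.2931,-2.1437); α = Δx/Fx = (-847/2890) / (-847/289) = 1/10
check: Δy/Fy = (-154881/72250) / (-154881/7225) = 1/10 ✓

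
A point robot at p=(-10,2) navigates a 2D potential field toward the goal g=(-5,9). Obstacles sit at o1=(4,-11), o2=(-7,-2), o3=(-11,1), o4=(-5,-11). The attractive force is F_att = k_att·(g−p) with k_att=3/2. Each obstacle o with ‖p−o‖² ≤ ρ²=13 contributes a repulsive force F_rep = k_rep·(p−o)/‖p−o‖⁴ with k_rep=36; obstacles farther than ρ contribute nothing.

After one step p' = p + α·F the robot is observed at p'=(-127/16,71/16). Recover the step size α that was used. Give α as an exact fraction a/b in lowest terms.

F_att = 3/2·(g−p) = 3/2·(5,7) = (7.5000,10.5000)
o1: d²=365 > ρ²=13 → inactive
o2: d²=25 > ρ²=13 → inactive
o3: d²=2 ≤ ρ²=13; F_rep = 36·(1,1)/2² = (9.0000,9.0000)
o4: d²=194 > ρ²=13 → inactive
F = F_att + ΣF_rep = (16.5000,19.5000)
Δp = p'−p = (2.0625,2.4375); α = Δx/Fx = (33/16) / (33/2) = 1/8
check: Δy/Fy = (39/16) / (39/2) = 1/8 ✓

α = 1/8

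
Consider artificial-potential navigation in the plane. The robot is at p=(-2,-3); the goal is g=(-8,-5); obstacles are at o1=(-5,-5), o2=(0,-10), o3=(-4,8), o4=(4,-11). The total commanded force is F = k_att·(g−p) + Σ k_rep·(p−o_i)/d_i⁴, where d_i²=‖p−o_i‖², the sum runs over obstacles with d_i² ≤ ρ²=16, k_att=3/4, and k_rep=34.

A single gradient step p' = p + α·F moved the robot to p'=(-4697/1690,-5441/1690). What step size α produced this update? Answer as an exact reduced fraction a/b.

F_att = 3/4·(g−p) = 3/4·(-6,-2) = (-4.5000,-1.5000)
o1: d²=13 ≤ ρ²=16; F_rep = 34·(3,2)/13² = (0.6036,0.4024)
o2: d²=53 > ρ²=16 → inactive
o3: d²=125 > ρ²=16 → inactive
o4: d²=100 > ρ²=16 → inactive
F = F_att + ΣF_rep = (-3.8964,-1.0976)
Δp = p'−p = (-0.7793,-0.2195); α = Δx/Fx = (-1317/1690) / (-1317/338) = 1/5
check: Δy/Fy = (-371/1690) / (-371/338) = 1/5 ✓

α = 1/5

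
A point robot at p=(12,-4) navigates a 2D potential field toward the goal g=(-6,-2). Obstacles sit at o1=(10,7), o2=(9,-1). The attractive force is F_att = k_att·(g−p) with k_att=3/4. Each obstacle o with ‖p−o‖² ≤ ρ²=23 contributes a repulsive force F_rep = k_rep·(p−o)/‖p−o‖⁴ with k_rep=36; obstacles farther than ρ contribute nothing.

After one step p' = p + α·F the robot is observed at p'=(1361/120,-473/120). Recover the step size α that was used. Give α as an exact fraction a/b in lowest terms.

F_att = 3/4·(g−p) = 3/4·(-18,2) = (-13.5000,1.5000)
o1: d²=125 > ρ²=23 → inactive
o2: d²=18 ≤ ρ²=23; F_rep = 36·(3,-3)/18² = (0.3333,-0.3333)
F = F_att + ΣF_rep = (-13.1667,1.1667)
Δp = p'−p = (-0.6583,0.0583); α = Δx/Fx = (-79/120) / (-79/6) = 1/20
check: Δy/Fy = (7/120) / (7/6) = 1/20 ✓

α = 1/20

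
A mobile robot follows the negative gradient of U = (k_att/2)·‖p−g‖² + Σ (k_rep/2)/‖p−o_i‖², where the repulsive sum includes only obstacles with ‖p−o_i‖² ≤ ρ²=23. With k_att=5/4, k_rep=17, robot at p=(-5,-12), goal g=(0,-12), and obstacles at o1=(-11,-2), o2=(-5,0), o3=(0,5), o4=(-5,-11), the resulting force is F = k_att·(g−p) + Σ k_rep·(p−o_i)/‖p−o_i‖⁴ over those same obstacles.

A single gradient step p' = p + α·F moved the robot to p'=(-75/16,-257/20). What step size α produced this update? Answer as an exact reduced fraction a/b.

F_att = 5/4·(g−p) = 5/4·(5,0) = (6.2500,0.0000)
o1: d²=136 > ρ²=23 → inactive
o2: d²=144 > ρ²=23 → inactive
o3: d²=314 > ρ²=23 → inactive
o4: d²=1 ≤ ρ²=23; F_rep = 17·(0,-1)/1² = (0.0000,-17.0000)
F = F_att + ΣF_rep = (6.2500,-17.0000)
Δp = p'−p = (0.3125,-0.8500); α = Δx/Fx = (5/16) / (25/4) = 1/20
check: Δy/Fy = (-17/20) / (-17) = 1/20 ✓

α = 1/20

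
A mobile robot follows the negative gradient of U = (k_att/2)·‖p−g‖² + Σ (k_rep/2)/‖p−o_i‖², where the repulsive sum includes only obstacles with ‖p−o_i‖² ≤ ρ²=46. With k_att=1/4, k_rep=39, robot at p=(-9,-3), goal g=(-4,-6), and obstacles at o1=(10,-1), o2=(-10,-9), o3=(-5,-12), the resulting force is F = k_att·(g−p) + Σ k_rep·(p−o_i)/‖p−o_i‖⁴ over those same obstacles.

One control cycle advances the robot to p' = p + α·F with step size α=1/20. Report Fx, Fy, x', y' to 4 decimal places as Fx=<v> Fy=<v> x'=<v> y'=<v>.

F_att = 1/4·(g−p) = 1/4·(5,-3) = (1.2500,-0.7500)
o1: d²=365 > ρ²=46 → inactive
o2: d²=37 ≤ ρ²=46; F_rep = 39·(1,6)/37² = (0.0285,0.1709)
o3: d²=97 > ρ²=46 → inactive
F = F_att + ΣF_rep = (1.2785,-0.5791)
p' = p + 1/20·F = (-8.9361,-3.0290)

Fx=1.2785 Fy=-0.5791 x'=-8.9361 y'=-3.0290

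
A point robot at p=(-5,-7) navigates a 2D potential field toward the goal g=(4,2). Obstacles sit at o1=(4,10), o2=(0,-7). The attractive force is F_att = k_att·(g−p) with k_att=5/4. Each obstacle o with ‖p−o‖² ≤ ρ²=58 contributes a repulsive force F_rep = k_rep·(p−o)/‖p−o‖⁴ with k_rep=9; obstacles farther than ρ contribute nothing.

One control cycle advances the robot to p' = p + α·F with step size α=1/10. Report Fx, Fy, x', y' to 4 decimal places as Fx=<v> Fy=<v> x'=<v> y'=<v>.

F_att = 5/4·(g−p) = 5/4·(9,9) = (11.2500,11.2500)
o1: d²=370 > ρ²=58 → inactive
o2: d²=25 ≤ ρ²=58; F_rep = 9·(-5,0)/25² = (-0.0720,0.0000)
F = F_att + ΣF_rep = (11.1780,11.2500)
p' = p + 1/10·F = (-3.8822,-5.8750)

Fx=11.1780 Fy=11.2500 x'=-3.8822 y'=-5.8750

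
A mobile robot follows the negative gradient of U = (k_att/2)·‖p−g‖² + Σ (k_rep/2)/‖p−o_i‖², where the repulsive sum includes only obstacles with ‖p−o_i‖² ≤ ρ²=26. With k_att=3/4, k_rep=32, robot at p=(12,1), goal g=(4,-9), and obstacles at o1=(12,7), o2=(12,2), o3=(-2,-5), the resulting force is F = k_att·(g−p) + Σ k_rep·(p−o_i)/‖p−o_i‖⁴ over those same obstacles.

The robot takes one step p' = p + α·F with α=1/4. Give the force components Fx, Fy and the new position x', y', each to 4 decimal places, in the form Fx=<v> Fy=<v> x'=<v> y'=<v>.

F_att = 3/4·(g−p) = 3/4·(-8,-10) = (-6.0000,-7.5000)
o1: d²=36 > ρ²=26 → inactive
o2: d²=1 ≤ ρ²=26; F_rep = 32·(0,-1)/1² = (0.0000,-32.0000)
o3: d²=232 > ρ²=26 → inactive
F = F_att + ΣF_rep = (-6.0000,-39.5000)
p' = p + 1/4·F = (10.5000,-8.8750)

Fx=-6.0000 Fy=-39.5000 x'=10.5000 y'=-8.8750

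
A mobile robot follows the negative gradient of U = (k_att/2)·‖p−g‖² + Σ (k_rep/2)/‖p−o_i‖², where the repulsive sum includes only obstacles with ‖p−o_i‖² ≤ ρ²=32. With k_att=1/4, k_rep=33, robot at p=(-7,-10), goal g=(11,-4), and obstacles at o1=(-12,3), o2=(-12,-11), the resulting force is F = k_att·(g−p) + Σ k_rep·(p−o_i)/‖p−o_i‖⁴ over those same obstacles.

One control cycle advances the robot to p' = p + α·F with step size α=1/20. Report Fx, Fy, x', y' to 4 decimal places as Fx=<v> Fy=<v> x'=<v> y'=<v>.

Fx=4.7441 Fy=1.5488 x'=-6.7628 y'=-9.9226

F_att = 1/4·(g−p) = 1/4·(18,6) = (4.5000,1.5000)
o1: d²=194 > ρ²=32 → inactive
o2: d²=26 ≤ ρ²=32; F_rep = 33·(5,1)/26² = (0.2441,0.0488)
F = F_att + ΣF_rep = (4.7441,1.5488)
p' = p + 1/20·F = (-6.7628,-9.9226)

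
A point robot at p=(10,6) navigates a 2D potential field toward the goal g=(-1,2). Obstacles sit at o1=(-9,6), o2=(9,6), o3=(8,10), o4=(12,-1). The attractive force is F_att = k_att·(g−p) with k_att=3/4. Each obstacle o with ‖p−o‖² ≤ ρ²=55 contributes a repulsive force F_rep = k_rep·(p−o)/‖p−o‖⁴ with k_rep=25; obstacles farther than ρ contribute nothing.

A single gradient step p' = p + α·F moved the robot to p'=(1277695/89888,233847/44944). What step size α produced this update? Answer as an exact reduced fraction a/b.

F_att = 3/4·(g−p) = 3/4·(-11,-4) = (-8.2500,-3.0000)
o1: d²=361 > ρ²=55 → inactive
o2: d²=1 ≤ ρ²=55; F_rep = 25·(1,0)/1² = (25.0000,0.0000)
o3: d²=20 ≤ ρ²=55; F_rep = 25·(2,-4)/20² = (0.1250,-0.2500)
o4: d²=53 ≤ ρ²=55; F_rep = 25·(-2,7)/53² = (-0.0178,0.0623)
F = F_att + ΣF_rep = (16.8572,-3.1877)
Δp = p'−p = (4.2143,-0.7969); α = Δx/Fx = (378815/89888) / (378815/22472) = 1/4
check: Δy/Fy = (-35817/44944) / (-35817/11236) = 1/4 ✓

α = 1/4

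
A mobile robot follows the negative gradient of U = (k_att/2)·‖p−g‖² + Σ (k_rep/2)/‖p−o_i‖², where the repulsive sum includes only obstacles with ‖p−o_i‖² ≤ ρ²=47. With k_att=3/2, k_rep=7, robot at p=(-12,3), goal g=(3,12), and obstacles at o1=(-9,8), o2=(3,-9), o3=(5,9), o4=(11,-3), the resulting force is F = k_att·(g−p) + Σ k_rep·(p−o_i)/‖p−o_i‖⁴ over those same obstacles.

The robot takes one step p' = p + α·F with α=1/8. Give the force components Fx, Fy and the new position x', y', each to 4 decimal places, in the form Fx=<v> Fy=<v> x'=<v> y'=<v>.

Fx=22.4818 Fy=13.4697 x'=-9.1898 y'=4.6837

F_att = 3/2·(g−p) = 3/2·(15,9) = (22.5000,13.5000)
o1: d²=34 ≤ ρ²=47; F_rep = 7·(-3,-5)/34² = (-0.0182,-0.0303)
o2: d²=369 > ρ²=47 → inactive
o3: d²=325 > ρ²=47 → inactive
o4: d²=565 > ρ²=47 → inactive
F = F_att + ΣF_rep = (22.4818,13.4697)
p' = p + 1/8·F = (-9.1898,4.6837)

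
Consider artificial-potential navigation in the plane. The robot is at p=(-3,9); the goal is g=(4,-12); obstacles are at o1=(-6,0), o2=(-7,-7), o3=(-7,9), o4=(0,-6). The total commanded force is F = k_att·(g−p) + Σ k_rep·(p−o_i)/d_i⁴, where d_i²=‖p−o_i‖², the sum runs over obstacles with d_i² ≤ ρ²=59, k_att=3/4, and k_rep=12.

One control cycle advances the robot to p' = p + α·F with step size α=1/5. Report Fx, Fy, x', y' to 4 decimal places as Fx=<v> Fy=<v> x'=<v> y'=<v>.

Fx=5.4375 Fy=-15.7500 x'=-1.9125 y'=5.8500

F_att = 3/4·(g−p) = 3/4·(7,-21) = (5.2500,-15.7500)
o1: d²=90 > ρ²=59 → inactive
o2: d²=272 > ρ²=59 → inactive
o3: d²=16 ≤ ρ²=59; F_rep = 12·(4,0)/16² = (0.1875,0.0000)
o4: d²=234 > ρ²=59 → inactive
F = F_att + ΣF_rep = (5.4375,-15.7500)
p' = p + 1/5·F = (-1.9125,5.8500)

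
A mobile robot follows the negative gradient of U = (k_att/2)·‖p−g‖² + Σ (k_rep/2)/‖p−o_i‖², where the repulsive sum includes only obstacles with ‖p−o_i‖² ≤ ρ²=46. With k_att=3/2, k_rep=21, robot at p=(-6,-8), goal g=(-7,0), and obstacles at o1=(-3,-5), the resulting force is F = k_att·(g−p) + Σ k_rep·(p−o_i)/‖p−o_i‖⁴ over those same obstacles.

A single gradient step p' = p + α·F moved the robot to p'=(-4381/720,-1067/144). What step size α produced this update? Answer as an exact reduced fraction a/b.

α = 1/20

F_att = 3/2·(g−p) = 3/2·(-1,8) = (-1.5000,12.0000)
o1: d²=18 ≤ ρ²=46; F_rep = 21·(-3,-3)/18² = (-0.1944,-0.1944)
F = F_att + ΣF_rep = (-1.6944,11.8056)
Δp = p'−p = (-0.0847,0.5903); α = Δx/Fx = (-61/720) / (-61/36) = 1/20
check: Δy/Fy = (85/144) / (425/36) = 1/20 ✓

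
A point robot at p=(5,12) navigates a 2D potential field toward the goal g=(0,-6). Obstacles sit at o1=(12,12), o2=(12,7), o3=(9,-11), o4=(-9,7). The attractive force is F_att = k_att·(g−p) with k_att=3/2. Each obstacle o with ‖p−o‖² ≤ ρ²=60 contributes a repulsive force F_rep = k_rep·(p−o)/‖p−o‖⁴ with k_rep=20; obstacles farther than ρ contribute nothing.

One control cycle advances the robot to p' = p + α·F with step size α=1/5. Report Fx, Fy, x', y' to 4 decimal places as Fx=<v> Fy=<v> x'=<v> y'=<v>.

Fx=-7.5583 Fy=-27.0000 x'=3.4883 y'=6.6000

F_att = 3/2·(g−p) = 3/2·(-5,-18) = (-7.5000,-27.0000)
o1: d²=49 ≤ ρ²=60; F_rep = 20·(-7,0)/49² = (-0.0583,0.0000)
o2: d²=74 > ρ²=60 → inactive
o3: d²=545 > ρ²=60 → inactive
o4: d²=221 > ρ²=60 → inactive
F = F_att + ΣF_rep = (-7.5583,-27.0000)
p' = p + 1/5·F = (3.4883,6.6000)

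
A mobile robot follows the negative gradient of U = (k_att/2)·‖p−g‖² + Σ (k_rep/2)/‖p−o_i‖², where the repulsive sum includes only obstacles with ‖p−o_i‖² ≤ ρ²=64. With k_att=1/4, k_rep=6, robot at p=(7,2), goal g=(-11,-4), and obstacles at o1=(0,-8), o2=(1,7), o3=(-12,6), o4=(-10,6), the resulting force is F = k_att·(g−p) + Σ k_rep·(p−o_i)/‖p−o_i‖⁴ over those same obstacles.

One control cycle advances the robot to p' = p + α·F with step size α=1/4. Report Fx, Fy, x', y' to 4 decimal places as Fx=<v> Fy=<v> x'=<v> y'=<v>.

Fx=-4.4903 Fy=-1.5081 x'=5.8774 y'=1.6230

F_att = 1/4·(g−p) = 1/4·(-18,-6) = (-4.5000,-1.5000)
o1: d²=149 > ρ²=64 → inactive
o2: d²=61 ≤ ρ²=64; F_rep = 6·(6,-5)/61² = (0.0097,-0.0081)
o3: d²=377 > ρ²=64 → inactive
o4: d²=305 > ρ²=64 → inactive
F = F_att + ΣF_rep = (-4.4903,-1.5081)
p' = p + 1/4·F = (5.8774,1.6230)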